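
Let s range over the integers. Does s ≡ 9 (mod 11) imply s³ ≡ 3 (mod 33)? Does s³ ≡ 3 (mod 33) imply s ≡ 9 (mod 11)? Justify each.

(⇒) fails; (⇐) holds.

(⟸) The residues r modulo 33 with r³ ≡ 3 (mod 33) are exactly {9}, and each is ≡ 9 (mod 11).

(⟹) This fails: take s = 20. Then 20 ≡ 9 (mod 11), but 20³ = 8000 ≡ 14 (mod 33), not 3.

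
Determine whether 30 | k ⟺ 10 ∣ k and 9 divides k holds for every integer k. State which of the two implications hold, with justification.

Only the converse holds.

Forward direction. This fails: take k = 30. Certainly 30 ∣ 30, but 9 ∤ 30.

Converse. Suppose 10 ∣ k and 9 ∣ k. Any common multiple of 10 and 9 is a multiple of their lcm; here gcd(10, 9) = 1, so lcm(10, 9) = 10·9 = 90, so 90 ∣ k. Since 30 ∣ 90, it follows that 30 ∣ k.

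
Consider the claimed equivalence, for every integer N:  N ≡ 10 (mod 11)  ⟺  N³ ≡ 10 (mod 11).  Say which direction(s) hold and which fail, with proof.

(⟸) For the converse, argue contrapositively. If N ≢ 10 (mod 11), then N is congruent to one of 0, 1, 2, 3, 4, 5, 6, 7, 8, 9 modulo 11, and these give N³ ≡ 0, 1, 8, 5, 9, 4, 7, 2, 6, 3 respectively — never 10.

(⟹) Suppose N ≡ 10 (mod 11). Write N = 11j + 10. Then (11j + 10)³ = 1331j³ + 3630j² + 3300j + 1000 = 11(121j³ + 330j² + 300j + 90) + 10, so N³ ≡ 10 (mod 11).

Both directions hold.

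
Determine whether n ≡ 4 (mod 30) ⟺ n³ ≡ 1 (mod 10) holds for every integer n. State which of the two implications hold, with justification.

Neither implication holds.

Forward direction. This fails: take n = 4. Then 4 ≡ 4 (mod 30), but 4³ = 64 ≡ 4 (mod 10), not 1.

Converse. This fails: take n = 1. Then 1³ = 1 ≡ 1 (mod 10), yet 1 ≡ 1 (mod 30), not 4.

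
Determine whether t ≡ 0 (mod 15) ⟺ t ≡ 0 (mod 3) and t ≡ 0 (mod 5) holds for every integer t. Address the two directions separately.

(⇒) Suppose t ≡ 0 (mod 15); write t = 15j + 0. Since 3 ∣ 15, reducing mod 3 gives t ≡ 0 (mod 3); since 5 ∣ 15, reducing mod 5 gives t ≡ 0 (mod 5).

(⇐) Conversely, if t ≡ 0 (mod 3) and t ≡ 0 (mod 5), then by the Chinese remainder theorem t ≡ 0 (mod 15). This is exactly t ≡ 0 (mod 15).

The biconditional holds.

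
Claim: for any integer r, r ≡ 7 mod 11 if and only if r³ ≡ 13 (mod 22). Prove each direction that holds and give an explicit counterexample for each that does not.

Forward direction. This fails: take r = 18. Then 18 ≡ 7 (mod 11), but 18³ = 5832 ≡ 2 (mod 22), not 13.

Converse. The residues r modulo 22 with r³ ≡ 13 (mod 22) are exactly {7}, and each is ≡ 7 (mod 11).

The forward direction fails; the converse holds.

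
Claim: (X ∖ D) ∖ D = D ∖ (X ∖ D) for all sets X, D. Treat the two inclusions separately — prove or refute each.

(⊆) fails and (⊇) fails.

(⟹) This inclusion fails. Take X = {1}, D = ∅; then 1 ∈ (X ∖ D) ∖ D but 1 ∉ D ∖ (X ∖ D).

(⟸) This inclusion fails. Take X = ∅, D = {1}; then 1 ∈ D ∖ (X ∖ D) but 1 ∉ (X ∖ D) ∖ D.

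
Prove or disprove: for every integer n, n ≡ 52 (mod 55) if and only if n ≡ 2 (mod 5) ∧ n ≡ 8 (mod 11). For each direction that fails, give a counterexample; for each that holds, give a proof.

Equivalent; both directions hold.

(→) Suppose n ≡ 52 (mod 55); write n = 55j + 52. Since 5 ∣ 55, reducing mod 5 gives n ≡ 52 ≡ 2 (mod 5); since 11 ∣ 55, reducing mod 11 gives n ≡ 52 ≡ 8 (mod 11).

(←) Conversely, if n ≡ 2 (mod 5) and n ≡ 8 (mod 11), then by the Chinese remainder theorem n ≡ 52 (mod 55). This is exactly n ≡ 52 (mod 55).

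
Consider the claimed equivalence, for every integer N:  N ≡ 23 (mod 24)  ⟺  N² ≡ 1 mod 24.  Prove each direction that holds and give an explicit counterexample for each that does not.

(→) Suppose N ≡ 23 (mod 24). Write N = 24j + 23. Then (24j + 23)² = 576j² + 1104j + 529 = 24(24j² + 46j + 22) + 1, so N² ≡ 1 (mod 24).

(←) This fails: take N = 1. Then 1² = 1 ≡ 1 (mod 24), yet 1 ≡ 1 (mod 24), not 23.

Only the forward implication holds.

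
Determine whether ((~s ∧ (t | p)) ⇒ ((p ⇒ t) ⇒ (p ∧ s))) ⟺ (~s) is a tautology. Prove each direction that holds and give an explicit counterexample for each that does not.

(⟹) This fails. Under p = F, s = T, t = F, the left side is true but the right side is false.

(⟸) This fails. Under p = F, s = F, t = T, the left side is false but the right side is true.

Both directions fail.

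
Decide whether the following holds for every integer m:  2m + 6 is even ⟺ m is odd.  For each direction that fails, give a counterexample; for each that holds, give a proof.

Not equivalent: only (⇐) holds.

[⇒] This fails: take m = 6. Then 2m + 6 = 18, which is even, yet m = 6 is even, not odd.

[⇐] Suppose m is odd. Since 2 is even, 2m is even for every m, so 2m + 6 has the same parity as 6, which is even. Hence 2m + 6 is even.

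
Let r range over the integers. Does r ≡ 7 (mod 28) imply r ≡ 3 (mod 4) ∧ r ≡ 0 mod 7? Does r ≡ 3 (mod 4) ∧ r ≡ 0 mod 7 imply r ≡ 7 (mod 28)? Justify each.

Both implications hold.

[⇒] Suppose r ≡ 7 (mod 28); write r = 28j + 7. Since 4 ∣ 28, reducing mod 4 gives r ≡ 7 ≡ 3 (mod 4); since 7 ∣ 28, reducing mod 7 gives r ≡ 7 ≡ 0 (mod 7).

[⇐] Conversely, if r ≡ 3 (mod 4) and r ≡ 0 (mod 7), then by the Chinese remainder theorem r ≡ 7 (mod 28). This is exactly r ≡ 7 (mod 28).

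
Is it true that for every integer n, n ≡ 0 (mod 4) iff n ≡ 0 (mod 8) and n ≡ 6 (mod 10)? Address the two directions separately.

Not equivalent: only (⇐) holds.

(⇒) This fails: n = 0 gives 0 ≡ 0 (mod 4) but 0 ≡ 0 (mod 10), so the conjunction on the right does not hold.

(⇐) Conversely, if n ≡ 0 (mod 8) and n ≡ 6 (mod 10), then by the Chinese remainder theorem n ≡ 16 (mod 40). Since 16 ≡ 0 (mod 4) and 4 ∣ 40, we get n ≡ 0 (mod 4).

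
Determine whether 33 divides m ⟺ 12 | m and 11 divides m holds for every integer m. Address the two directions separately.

[⇒] This fails: take m = 33. Certainly 33 ∣ 33, but 12 ∤ 33.

[⇐] Suppose 12 ∣ m and 11 ∣ m. Any common multiple of 12 and 11 is a multiple of their lcm; here gcd(12, 11) = 1, so lcm(12, 11) = 12·11 = 132, so 132 ∣ m. Since 33 ∣ 132, it follows that 33 ∣ m.

The forward direction fails; the converse holds.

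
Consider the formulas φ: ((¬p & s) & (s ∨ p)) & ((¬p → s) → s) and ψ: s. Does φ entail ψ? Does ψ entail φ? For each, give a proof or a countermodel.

Only the forward implication holds.

(→) Assume the antecedent. If p is true, the antecedent cannot hold. If p is false, the antecedent forces (p = F, s = T), and s holds there. Either way s holds.

(←) This fails. Under p = T, s = T, the left side is false but the right side is true.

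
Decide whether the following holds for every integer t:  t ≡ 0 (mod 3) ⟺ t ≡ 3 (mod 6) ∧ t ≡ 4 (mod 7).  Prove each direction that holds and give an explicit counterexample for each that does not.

The forward direction fails; the converse holds.

Converse. If t ≡ 3 (mod 6) and t ≡ 4 (mod 7), then by the Chinese remainder theorem t ≡ 39 (mod 42). Since 39 ≡ 0 (mod 3) and 3 ∣ 42, we get t ≡ 0 (mod 3).

Forward direction. This fails: t = 0 gives 0 ≡ 0 (mod 3) but 0 ≡ 0 (mod 6), so the conjunction on the right does not hold.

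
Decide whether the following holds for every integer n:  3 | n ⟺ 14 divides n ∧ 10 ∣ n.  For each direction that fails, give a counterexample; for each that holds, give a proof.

(⇒) This fails: take n = 3. Certainly 3 ∣ 3, but 14 ∤ 3.

(⇐) This fails: take n = 70. Both 14 ∣ 70 and 10 ∣ 70, yet 70 is not a multiple of 3 (since 70 = 23·3 + 1), so 3 ∤ 70.

Both directions fail.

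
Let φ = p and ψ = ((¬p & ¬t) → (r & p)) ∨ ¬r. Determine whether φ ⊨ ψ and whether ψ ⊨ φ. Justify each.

(⇒) Assume the antecedent. If p is true, ((¬p & ¬t) → (r & p)) ∨ ¬r reduces to true regardless of the other variables. If p is false, the antecedent cannot hold. Either way ((¬p & ¬t) → (r & p)) ∨ ¬r holds.

(⇐) This fails. Under p = F, r = F, t = F, the left side is false but the right side is true.

(⇒) holds; (⇐) fails.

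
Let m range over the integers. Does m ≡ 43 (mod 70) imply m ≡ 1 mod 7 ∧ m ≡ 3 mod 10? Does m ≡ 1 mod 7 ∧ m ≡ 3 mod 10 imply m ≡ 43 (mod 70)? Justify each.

(⟹) Suppose m ≡ 43 (mod 70); write m = 70j + 43. Since 7 ∣ 70, reducing mod 7 gives m ≡ 43 ≡ 1 (mod 7); since 10 ∣ 70, reducing mod 10 gives m ≡ 43 ≡ 3 (mod 10).

(⟸) Conversely, if m ≡ 1 (mod 7) and m ≡ 3 (mod 10), then by the Chinese remainder theorem m ≡ 43 (mod 70). This is exactly m ≡ 43 (mod 70).

Both directions hold; the statement is true.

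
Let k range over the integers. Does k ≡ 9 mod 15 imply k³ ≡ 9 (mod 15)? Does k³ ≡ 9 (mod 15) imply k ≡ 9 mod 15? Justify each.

[⇐] Suppose k³ ≡ 9 (mod 15). The only residue r in {0, …, 14} with r³ ≡ 9 (mod 15) is r = 9, so k ≡ 9 (mod 15).

[⇒] Suppose k ≡ 9 mod 15. Write k = 15j + 9. Then (15j + 9)³ = 3375j³ + 6075j² + 3645j + 729 = 15(225j³ + 405j² + 243j + 48) + 9, so k³ ≡ 9 (mod 15).

Both implications hold.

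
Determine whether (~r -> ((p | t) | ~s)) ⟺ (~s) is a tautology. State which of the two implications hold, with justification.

(→) This fails. Under t = T, s = T, r = F, p = F, the left side is true but the right side is false.

(←) Assume the antecedent. If s is true, the antecedent cannot hold. If s is false, ~r -> ((p | t) | ~s) reduces to true regardless of the other variables. Either way ~r -> ((p | t) | ~s) holds.

(⇒) fails; (⇐) holds.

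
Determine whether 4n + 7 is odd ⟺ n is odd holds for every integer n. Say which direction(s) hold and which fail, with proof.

Only the reverse direction holds.

(⟸) Suppose n is odd. Since 4 is even, 4n is even for every n, so 4n + 7 has the same parity as 7, which is odd. Hence 4n + 7 is odd.

(⟹) This fails: take n = 4. Then 4n + 7 = 23, which is odd, yet n = 4 is even, not odd.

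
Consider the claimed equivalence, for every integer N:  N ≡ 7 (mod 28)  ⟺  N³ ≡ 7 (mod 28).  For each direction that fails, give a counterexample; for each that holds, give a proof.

Equivalent; both directions hold.

[⇒] Suppose N ≡ 7 (mod 28). Write N = 28j + 7. Then (28j + 7)³ = 21952j³ + 16464j² + 4116j + 343 = 28(784j³ + 588j² + 147j + 12) + 7, so N³ ≡ 7 (mod 28).

[⇐] Conversely, suppose N³ ≡ 7 (mod 28). The only residue r in {0, …, 27} with r³ ≡ 7 (mod 28) is r = 7, so N ≡ 7 (mod 28).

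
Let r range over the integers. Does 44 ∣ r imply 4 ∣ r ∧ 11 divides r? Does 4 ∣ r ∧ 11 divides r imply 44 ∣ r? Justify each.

Both directions hold.

[⇒] If 44 ∣ r, write r = 44q. Since 44 = 11·4, r = 4·(11q), so 4 ∣ r; and since 44 = 4·11, r = 11·(4q), so 11 ∣ r.

[⇐] Suppose 4 ∣ r and 11 ∣ r. Any common multiple of 4 and 11 is a multiple of their lcm; here gcd(4, 11) = 1, so lcm(4, 11) = 4·11 = 44, so 44 ∣ r.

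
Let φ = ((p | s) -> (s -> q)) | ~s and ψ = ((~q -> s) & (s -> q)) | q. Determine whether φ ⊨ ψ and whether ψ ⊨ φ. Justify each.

Only the reverse direction holds.

(⇐) Assume the antecedent. If s is true, the antecedent forces (s = T, q = T, p = F) or (s = T, q = T, p = T), and ((p | s) -> (s -> q)) | ~s holds there. If s is false, ((p | s) -> (s -> q)) | ~s reduces to true regardless of the other variables. Either way ((p | s) -> (s -> q)) | ~s holds.

(⇒) This fails. Under s = F, q = F, p = F, the left side is true but the right side is false.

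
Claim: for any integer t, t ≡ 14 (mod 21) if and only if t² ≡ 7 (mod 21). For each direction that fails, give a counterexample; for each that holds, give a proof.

(⇒) Suppose t ≡ 14 (mod 21). Write t = 21j + 14. Then (21j + 14)² = 441j² + 588j + 196 = 21(21j² + 28j + 9) + 7, so t² ≡ 7 (mod 21).

(⇐) This fails: take t = 7. Then 7² = 49 ≡ 7 (mod 21), yet 7 ≡ 7 (mod 21), not 14.

Only the forward direction holds.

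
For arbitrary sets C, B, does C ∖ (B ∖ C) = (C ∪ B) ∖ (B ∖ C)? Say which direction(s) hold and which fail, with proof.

(⟸) Let x ∈ (C ∪ B) ∖ (B ∖ C). Then either x ∈ C and x ∉ B; or x ∈ C ∩ B. In each case x ∈ C ∖ (B ∖ C), so (C ∪ B) ∖ (B ∖ C) ⊆ C ∖ (B ∖ C).

(⟹) Let x ∈ C ∖ (B ∖ C). Then either x ∈ C and x ∉ B; or x ∈ C ∩ B. In each case x ∈ (C ∪ B) ∖ (B ∖ C), so C ∖ (B ∖ C) ⊆ (C ∪ B) ∖ (B ∖ C).

Both inclusions hold.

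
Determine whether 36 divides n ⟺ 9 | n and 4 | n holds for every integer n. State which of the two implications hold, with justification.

(⇒) If 36 ∣ n, write n = 36q. Since 36 = 4·9, n = 9·(4q), so 9 ∣ n; and since 36 = 9·4, n = 4·(9q), so 4 ∣ n.

(⇐) Suppose 9 ∣ n and 4 ∣ n. Any common multiple of 9 and 4 is a multiple of their lcm; here gcd(9, 4) = 1, so lcm(9, 4) = 9·4 = 36, so 36 ∣ n.

Equivalent; both directions hold.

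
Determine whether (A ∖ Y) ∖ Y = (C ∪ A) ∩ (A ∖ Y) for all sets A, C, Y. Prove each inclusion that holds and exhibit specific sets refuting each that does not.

Both inclusions hold.

Forward inclusion. Let x ∈ (A ∖ Y) ∖ Y. Then either x ∈ A and x ∉ C, Y; or x ∈ A ∩ C and x ∉ Y. In each case x ∈ (C ∪ A) ∩ (A ∖ Y), so (A ∖ Y) ∖ Y ⊆ (C ∪ A) ∩ (A ∖ Y).

Reverse inclusion. Let x ∈ (C ∪ A) ∩ (A ∖ Y). Then either x ∈ A and x ∉ C, Y; or x ∈ A ∩ C and x ∉ Y. In each case x ∈ (A ∖ Y) ∖ Y, so (C ∪ A) ∩ (A ∖ Y) ⊆ (A ∖ Y) ∖ Y.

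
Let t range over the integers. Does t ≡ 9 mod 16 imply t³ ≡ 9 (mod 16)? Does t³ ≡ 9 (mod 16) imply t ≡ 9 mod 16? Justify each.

[⇒] Suppose t ≡ 9 mod 16. Write t = 16j + 9. Then (16j + 9)³ = 4096j³ + 6912j² + 3888j + 729 = 16(256j³ + 432j² + 243j + 45) + 9, so t³ ≡ 9 (mod 16).

[⇐] Conversely, suppose t³ ≡ 9 (mod 16). The only residue r in {0, …, 15} with r³ ≡ 9 (mod 16) is r = 9, so t ≡ 9 (mod 16).

Both implications hold.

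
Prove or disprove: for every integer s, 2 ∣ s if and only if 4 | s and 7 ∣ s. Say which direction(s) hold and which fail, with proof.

(→) This fails: take s = 2. Certainly 2 ∣ 2, but 4 ∤ 2.

(←) Suppose 4 ∣ s and 7 ∣ s. Any common multiple of 4 and 7 is a multiple of their lcm; here gcd(4, 7) = 1, so lcm(4, 7) = 4·7 = 28, so 28 ∣ s. Since 2 ∣ 28, it follows that 2 ∣ s.

Only the converse holds.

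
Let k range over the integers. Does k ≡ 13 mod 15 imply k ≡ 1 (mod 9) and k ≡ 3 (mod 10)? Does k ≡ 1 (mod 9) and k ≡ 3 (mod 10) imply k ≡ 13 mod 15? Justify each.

(⇒) fails; (⇐) holds.

(→) This fails: k = 43 gives 43 ≡ 13 (mod 15) but 43 ≡ 7 (mod 9), so the conjunction on the right does not hold.

(←) Conversely, if k ≡ 1 (mod 9) and k ≡ 3 (mod 10), then by the Chinese remainder theorem k ≡ 73 (mod 90). Since 73 ≡ 13 (mod 15) and 15 ∣ 90, we get k ≡ 13 (mod 15).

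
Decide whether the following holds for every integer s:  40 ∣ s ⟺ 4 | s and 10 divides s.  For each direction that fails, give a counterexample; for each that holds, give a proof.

[⇒] If 40 ∣ s, write s = 40q. Since 40 = 10·4, s = 4·(10q), so 4 ∣ s; and since 40 = 4·10, s = 10·(4q), so 10 ∣ s.

[⇐] This fails: take s = 20. Both 4 ∣ 20 and 10 ∣ 20, yet 20 is not a multiple of 40 (since 20 = 0·40 + 20), so 40 ∤ 20.

Not equivalent: only (⇒) holds.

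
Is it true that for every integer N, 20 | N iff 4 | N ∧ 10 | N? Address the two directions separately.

(⟹) If 20 ∣ N, write N = 20q. Since 20 = 5·4, N = 4·(5q), so 4 ∣ N; and since 20 = 2·10, N = 10·(2q), so 10 ∣ N.

(⟸) Suppose 4 ∣ N and 10 ∣ N. Any common multiple of 4 and 10 is a multiple of their lcm; here lcm(4, 10) = 4·10/gcd(4, 10) = 40/2 = 20, so 20 ∣ N.

Both directions hold.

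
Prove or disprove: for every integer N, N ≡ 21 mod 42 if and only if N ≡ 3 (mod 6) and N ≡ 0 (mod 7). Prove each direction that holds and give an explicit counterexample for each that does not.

[⇒] Suppose N ≡ 21 (mod 42); write N = 42j + 21. Since 6 ∣ 42, reducing mod 6 gives N ≡ 21 ≡ 3 (mod 6); since 7 ∣ 42, reducing mod 7 gives N ≡ 21 ≡ 0 (mod 7).

[⇐] Conversely, if N ≡ 3 (mod 6) and N ≡ 0 (mod 7), then by the Chinese remainder theorem N ≡ 21 (mod 42). This is exactly N ≡ 21 (mod 42).

Both directions hold.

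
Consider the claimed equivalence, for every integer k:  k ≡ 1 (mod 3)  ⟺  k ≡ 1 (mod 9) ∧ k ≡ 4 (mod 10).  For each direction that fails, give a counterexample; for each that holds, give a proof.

(⇒) fails; (⇐) holds.

Converse. If k ≡ 1 (mod 9) and k ≡ 4 (mod 10), then by the Chinese remainder theorem k ≡ 64 (mod 90). Since 64 ≡ 1 (mod 3) and 3 ∣ 90, we get k ≡ 1 (mod 3).

Forward direction. This fails: k = 1 gives 1 ≡ 1 (mod 3) but 1 ≡ 1 (mod 10), so the conjunction on the right does not hold.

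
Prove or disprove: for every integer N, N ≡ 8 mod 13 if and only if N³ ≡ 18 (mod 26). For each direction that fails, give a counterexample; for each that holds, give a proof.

Both directions fail.

(→) This fails: take N = 21. Then 21 ≡ 8 (mod 13), but 21³ = 9261 ≡ 5 (mod 26), not 18.

(←) This fails: take N = 20. Then 20³ = 8000 ≡ 18 (mod 26), yet 20 ≡ 7 (mod 13), not 8.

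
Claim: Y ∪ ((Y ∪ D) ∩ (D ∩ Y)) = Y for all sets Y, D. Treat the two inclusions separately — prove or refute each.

(⊆) Let x ∈ Y ∪ ((Y ∪ D) ∩ (D ∩ Y)). Then either x ∈ Y and x ∉ D; or x ∈ Y ∩ D. In each case x ∈ Y, so Y ∪ ((Y ∪ D) ∩ (D ∩ Y)) ⊆ Y.

(⊇) Let x ∈ Y. Then either x ∈ Y and x ∉ D; or x ∈ Y ∩ D. In each case x ∈ Y ∪ ((Y ∪ D) ∩ (D ∩ Y)), so Y ⊆ Y ∪ ((Y ∪ D) ∩ (D ∩ Y)).

The two sets are equal.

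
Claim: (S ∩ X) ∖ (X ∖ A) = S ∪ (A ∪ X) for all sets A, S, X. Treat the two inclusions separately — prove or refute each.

(⟹) Let x ∈ (S ∩ X) ∖ (X ∖ A). Then x ∈ A ∩ S ∩ X, from which x ∈ S ∪ (A ∪ X).

(⟸) This inclusion fails. Take A = {1}, S = ∅, X = ∅; then 1 ∈ S ∪ (A ∪ X) but 1 ∉ (S ∩ X) ∖ (X ∖ A).

Only the forward inclusion holds.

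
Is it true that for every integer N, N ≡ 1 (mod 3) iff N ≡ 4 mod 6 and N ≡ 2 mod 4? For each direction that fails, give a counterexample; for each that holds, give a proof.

Only the converse holds.

(→) This fails: N = 1 gives 1 ≡ 1 (mod 3) but 1 ≡ 1 (mod 6), so the conjunction on the right does not hold.

(←) Conversely, if N ≡ 4 (mod 6) and N ≡ 2 (mod 4), then by the Chinese remainder theorem N ≡ 10 (mod 12). Since 10 ≡ 1 (mod 3) and 3 ∣ 12, we get N ≡ 1 (mod 3).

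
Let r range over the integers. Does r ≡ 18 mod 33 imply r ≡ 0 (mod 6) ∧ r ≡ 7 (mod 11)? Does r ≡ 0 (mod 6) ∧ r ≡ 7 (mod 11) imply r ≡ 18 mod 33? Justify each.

(⟹) This fails: r = 51 gives 51 ≡ 18 (mod 33) but 51 ≡ 3 (mod 6), so the conjunction on the right does not hold.

(⟸) Conversely, if r ≡ 0 (mod 6) and r ≡ 7 (mod 11), then by the Chinese remainder theorem r ≡ 18 (mod 66). Since 18 ≡ 18 (mod 33) and 33 ∣ 66, we get r ≡ 18 (mod 33).

(⇒) fails; (⇐) holds.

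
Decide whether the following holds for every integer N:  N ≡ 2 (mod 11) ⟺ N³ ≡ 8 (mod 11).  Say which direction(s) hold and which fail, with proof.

Equivalent; both directions hold.

(→) Suppose N ≡ 2 (mod 11). Write N = 11j + 2. Then (11j + 2)³ = 1331j³ + 726j² + 132j + 8 = 11(121j³ + 66j² + 12j) + 8, so N³ ≡ 8 (mod 11).

(←) For the converse, argue contrapositively. If N ≢ 2 (mod 11), then N is congruent to one of 0, 1, 3, 4, 5, 6, 7, 8, 9, 10 modulo 11, and these give N³ ≡ 0, 1, 5, 9, 4, 7, 2, 6, 3, 10 respectively — never 8.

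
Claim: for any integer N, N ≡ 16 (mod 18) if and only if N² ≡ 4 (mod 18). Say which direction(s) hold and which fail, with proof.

Only the forward implication holds.

(⇒) Suppose N ≡ 16 (mod 18). Write N = 18j + 16. Then (18j + 16)² = 324j² + 576j + 256 = 18(18j² + 32j + 14) + 4, so N² ≡ 4 (mod 18).

(⇐) This fails: take N = 2. Then 2² = 4 ≡ 4 (mod 18), yet 2 ≡ 2 (mod 18), not 16.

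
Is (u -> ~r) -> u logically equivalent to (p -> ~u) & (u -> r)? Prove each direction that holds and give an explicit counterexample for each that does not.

Both directions fail.

(⇒) This fails. Under r = F, p = F, u = T, the left side is true but the right side is false.

(⇐) This fails. Under r = F, p = F, u = F, the left side is false but the right side is true.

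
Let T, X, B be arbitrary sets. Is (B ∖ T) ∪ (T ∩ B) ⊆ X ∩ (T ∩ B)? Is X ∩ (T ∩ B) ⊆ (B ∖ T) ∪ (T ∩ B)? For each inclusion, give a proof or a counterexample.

(⊆) fails; (⊇) holds.

(⊆) This inclusion fails. Take T = ∅, X = ∅, B = {1}; then 1 ∈ (B ∖ T) ∪ (T ∩ B) but 1 ∉ X ∩ (T ∩ B).

(⊇) Let x ∈ X ∩ (T ∩ B). Then x ∈ T ∩ X ∩ B, from which x ∈ (B ∖ T) ∪ (T ∩ B).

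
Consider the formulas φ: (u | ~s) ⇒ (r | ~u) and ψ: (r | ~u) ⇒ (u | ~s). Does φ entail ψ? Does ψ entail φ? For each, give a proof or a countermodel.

Neither direction holds.

(⇒) This fails. Under u = F, s = T, r = F, the left side is true but the right side is false.

(⇐) This fails. Under u = T, s = F, r = F, the left side is false but the right side is true.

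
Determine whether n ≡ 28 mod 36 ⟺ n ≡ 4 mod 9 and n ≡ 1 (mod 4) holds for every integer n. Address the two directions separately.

Forward direction. This fails: n = 28 gives 28 ≡ 28 (mod 36) but 28 ≡ 1 (mod 9), so the conjunction on the right does not hold.

Converse. This fails: n = 13 satisfies both congruences on the right (13 ≡ 4 mod 9 and 13 ≡ 1 mod 4) yet 13 ≡ 13 (mod 36), not 28.

Both directions fail.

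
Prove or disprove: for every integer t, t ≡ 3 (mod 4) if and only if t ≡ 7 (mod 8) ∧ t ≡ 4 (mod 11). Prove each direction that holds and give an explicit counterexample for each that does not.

[⇒] This fails: t = 3 gives 3 ≡ 3 (mod 4) but 3 ≡ 3 (mod 8), so the conjunction on the right does not hold.

[⇐] Conversely, if t ≡ 7 (mod 8) and t ≡ 4 (mod 11), then by the Chinese remainder theorem t ≡ 15 (mod 88). Since 15 ≡ 3 (mod 4) and 4 ∣ 88, we get t ≡ 3 (mod 4).

Only the reverse direction holds.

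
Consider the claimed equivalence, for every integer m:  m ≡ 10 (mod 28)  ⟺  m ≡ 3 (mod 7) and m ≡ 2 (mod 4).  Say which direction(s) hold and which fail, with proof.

The biconditional holds.

(⇐) If m ≡ 3 (mod 7) and m ≡ 2 (mod 4), then by the Chinese remainder theorem m ≡ 10 (mod 28). This is exactly m ≡ 10 (mod 28).

(⇒) Suppose m ≡ 10 (mod 28); write m = 28j + 10. Since 7 ∣ 28, reducing mod 7 gives m ≡ 10 ≡ 3 (mod 7); since 4 ∣ 28, reducing mod 4 gives m ≡ 10 ≡ 2 (mod 4).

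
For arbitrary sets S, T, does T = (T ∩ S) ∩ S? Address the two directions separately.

Only the reverse inclusion holds.

(⟹) This inclusion fails. Take S = ∅, T = {1}; then 1 ∈ T but 1 ∉ (T ∩ S) ∩ S.

(⟸) Let x ∈ (T ∩ S) ∩ S. Then x ∈ S ∩ T, from which x ∈ T.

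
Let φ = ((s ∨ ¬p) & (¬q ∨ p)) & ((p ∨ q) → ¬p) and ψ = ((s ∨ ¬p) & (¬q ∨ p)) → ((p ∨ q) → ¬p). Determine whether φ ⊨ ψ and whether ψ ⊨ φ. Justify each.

(⇒) holds; (⇐) fails.

(⟹) Assume the antecedent. If p is true, the antecedent cannot hold. If p is false, the consequent reduces to true regardless of the other variables. Either way the consequent holds.

(⟸) This fails. Under p = T, s = F, q = F, the left side is false but the right side is true.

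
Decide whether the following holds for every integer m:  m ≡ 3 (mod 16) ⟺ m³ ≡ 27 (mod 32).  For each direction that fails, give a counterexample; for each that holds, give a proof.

Only the reverse direction holds.

[⇒] This fails: take m = 19. Then 19 ≡ 3 (mod 16), but 19³ = 6859 ≡ 11 (mod 32), not 27.

[⇐] Conversely, the residues r modulo 32 with r³ ≡ 27 (mod 32) are exactly {3}, and each is ≡ 3 (mod 16).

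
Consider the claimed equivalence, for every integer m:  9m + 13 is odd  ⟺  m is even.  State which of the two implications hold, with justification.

Both implications hold.

[⇒] Suppose 9m + 13 is odd. Since 9 is odd, 9m and m have the same parity, so 9m + 13 ≡ m + 13 (mod 2). As 13 is odd, 9m + 13 is odd exactly when m is even. Thus m is even.

[⇐] Conversely, suppose m is even; write m = 2j. Then 9m + 13 = 9·(2j) + 13 = 2·9j + 13, which is odd.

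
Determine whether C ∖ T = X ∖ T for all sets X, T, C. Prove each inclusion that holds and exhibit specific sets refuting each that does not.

Both inclusions fail.

Forward inclusion. This inclusion fails. Take X = ∅, T = ∅, C = {1}; then 1 ∈ C ∖ T but 1 ∉ X ∖ T.

Reverse inclusion. This inclusion fails. Take X = {1}, T = ∅, C = ∅; then 1 ∈ X ∖ T but 1 ∉ C ∖ T.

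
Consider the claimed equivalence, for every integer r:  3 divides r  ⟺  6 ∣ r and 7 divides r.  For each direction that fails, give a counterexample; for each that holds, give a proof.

(⟹) This fails: take r = 3. Certainly 3 ∣ 3, but 6 ∤ 3.

(⟸) Suppose 6 ∣ r and 7 ∣ r. Any common multiple of 6 and 7 is a multiple of their lcm; here gcd(6, 7) = 1, so lcm(6, 7) = 6·7 = 42, so 42 ∣ r. Since 3 ∣ 42, it follows that 3 ∣ r.

Only the converse holds.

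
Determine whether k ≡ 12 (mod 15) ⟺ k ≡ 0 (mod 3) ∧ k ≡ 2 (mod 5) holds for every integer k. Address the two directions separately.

Converse. If k ≡ 0 (mod 3) and k ≡ 2 (mod 5), then by the Chinese remainder theorem k ≡ 12 (mod 15). This is exactly k ≡ 12 (mod 15).

Forward direction. Suppose k ≡ 12 (mod 15); write k = 15j + 12. Since 3 ∣ 15, reducing mod 3 gives k ≡ 12 ≡ 0 (mod 3); since 5 ∣ 15, reducing mod 5 gives k ≡ 12 ≡ 2 (mod 5).

The biconditional holds.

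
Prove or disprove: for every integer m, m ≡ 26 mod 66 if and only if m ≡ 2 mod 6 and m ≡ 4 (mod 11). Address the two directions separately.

Forward direction. Suppose m ≡ 26 (mod 66); write m = 66j + 26. Since 6 ∣ 66, reducing mod 6 gives m ≡ 26 ≡ 2 (mod 6); since 11 ∣ 66, reducing mod 11 gives m ≡ 26 ≡ 4 (mod 11).

Converse. If m ≡ 2 (mod 6) and m ≡ 4 (mod 11), then by the Chinese remainder theorem m ≡ 26 (mod 66). This is exactly m ≡ 26 (mod 66).

Both directions hold.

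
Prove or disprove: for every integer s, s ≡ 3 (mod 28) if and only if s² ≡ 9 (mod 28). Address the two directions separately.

Converse. This fails: take s = 11. Then 11² = 121 ≡ 9 (mod 28), yet 11 ≡ 11 (mod 28), not 3.

Forward direction. Suppose s ≡ 3 (mod 28). Write s = 28j + 3. Then (28j + 3)² = 784j² + 168j + 9 = 28(28j² + 6j) + 9, so s² ≡ 9 (mod 28).

(⇒) holds; (⇐) fails.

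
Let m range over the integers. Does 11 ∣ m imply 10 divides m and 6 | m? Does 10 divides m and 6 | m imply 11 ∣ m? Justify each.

(→) This fails: take m = 11. Certainly 11 ∣ 11, but 10 ∤ 11.

(←) This fails: take m = 30. Both 10 ∣ 30 and 6 ∣ 30, yet 30 is not a multiple of 11 (since 30 = 2·11 + 8), so 11 ∤ 30.

(⇒) fails and (⇐) fails.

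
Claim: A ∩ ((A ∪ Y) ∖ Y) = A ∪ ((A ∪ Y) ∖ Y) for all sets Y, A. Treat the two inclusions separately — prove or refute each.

(⊆) holds; (⊇) fails.

(⊇) This inclusion fails. Take Y = {1}, A = {1}; then 1 ∈ A ∪ ((A ∪ Y) ∖ Y) but 1 ∉ A ∩ ((A ∪ Y) ∖ Y).

(⊆) Let x ∈ A ∩ ((A ∪ Y) ∖ Y). Then x ∈ A and x ∉ Y, from which x ∈ A ∪ ((A ∪ Y) ∖ Y).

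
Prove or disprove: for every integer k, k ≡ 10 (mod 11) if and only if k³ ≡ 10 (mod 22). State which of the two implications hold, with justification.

The forward direction fails; the converse holds.

Forward direction. This fails: take k = 21. Then 21 ≡ 10 (mod 11), but 21³ = 9261 ≡ 21 (mod 22), not 10.

Converse. The residues r modulo 22 with r³ ≡ 10 (mod 22) are exactly {10}, and each is ≡ 10 (mod 11).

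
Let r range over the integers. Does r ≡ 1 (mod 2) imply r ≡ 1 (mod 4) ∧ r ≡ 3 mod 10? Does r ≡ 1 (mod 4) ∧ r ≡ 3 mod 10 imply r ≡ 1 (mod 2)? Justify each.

Not equivalent: only (⇐) holds.

(⟹) This fails: r = 1 gives 1 ≡ 1 (mod 2) but 1 ≡ 1 (mod 10), so the conjunction on the right does not hold.

(⟸) Conversely, if r ≡ 1 (mod 4) and r ≡ 3 (mod 10), then by the Chinese remainder theorem r ≡ 13 (mod 20). Since 13 ≡ 1 (mod 2) and 2 ∣ 20, we get r ≡ 1 (mod 2).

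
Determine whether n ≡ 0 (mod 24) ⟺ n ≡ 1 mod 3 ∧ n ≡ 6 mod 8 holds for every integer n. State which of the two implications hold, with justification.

(⇒) fails and (⇐) fails.

[⇒] This fails: n = 0 gives 0 ≡ 0 (mod 24) but 0 ≡ 0 (mod 3), so the conjunction on the right does not hold.

[⇐] This fails: n = 22 satisfies both congruences on the right (22 ≡ 1 mod 3 and 22 ≡ 6 mod 8) yet 22 ≡ 22 (mod 24), not 0.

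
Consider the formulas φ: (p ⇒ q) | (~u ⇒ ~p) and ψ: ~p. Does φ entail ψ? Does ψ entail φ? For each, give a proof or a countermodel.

(←) Assume the antecedent. If q is true, (p ⇒ q) | (~u ⇒ ~p) reduces to true regardless of the other variables. If q is false, the antecedent forces (q = F, u = F, p = F) or (q = F, u = T, p = F), and (p ⇒ q) | (~u ⇒ ~p) holds there. Either way (p ⇒ q) | (~u ⇒ ~p) holds.

(→) This fails. Under q = T, u = F, p = T, the left side is true but the right side is false.

Not equivalent: only (⇐) holds.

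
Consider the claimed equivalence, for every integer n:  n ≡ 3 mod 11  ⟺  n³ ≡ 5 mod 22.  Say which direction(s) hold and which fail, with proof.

Only the converse holds.

Converse. The residues r modulo 22 with r³ ≡ 5 (mod 22) are exactly {3}, and each is ≡ 3 (mod 11).

Forward direction. This fails: take n = 14. Then 14 ≡ 3 (mod 11), but 14³ = 2744 ≡ 16 (mod 22), not 5.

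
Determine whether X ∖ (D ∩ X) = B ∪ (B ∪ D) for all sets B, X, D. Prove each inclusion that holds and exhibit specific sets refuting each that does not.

(⊆) fails and (⊇) fails.

(⊆) This inclusion fails. Take B = ∅, X = {1}, D = ∅; then 1 ∈ X ∖ (D ∩ X) but 1 ∉ B ∪ (B ∪ D).

(⊇) This inclusion fails. Take B = {1}, X = ∅, D = ∅; then 1 ∈ B ∪ (B ∪ D) but 1 ∉ X ∖ (D ∩ X).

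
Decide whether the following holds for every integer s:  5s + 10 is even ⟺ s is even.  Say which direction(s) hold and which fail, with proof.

(⟹) Suppose 5s + 10 is even. Since 5 is odd, 5s and s have the same parity, so 5s + 10 ≡ s + 10 (mod 2). As 10 is even, 5s + 10 is even exactly when s is even. Thus s is even.

(⟸) Conversely, suppose s is even; write s = 2j. Then 5s + 10 = 5·(2j) + 10 = 2·5j + 10, which is even.

The biconditional holds.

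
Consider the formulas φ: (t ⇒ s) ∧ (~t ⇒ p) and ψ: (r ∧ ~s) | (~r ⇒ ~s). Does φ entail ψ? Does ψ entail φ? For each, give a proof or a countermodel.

(→) This fails. Under t = T, p = F, s = T, r = F, the left side is true but the right side is false.

(←) This fails. Under t = F, p = F, s = F, r = F, the left side is false but the right side is true.

Both directions fail.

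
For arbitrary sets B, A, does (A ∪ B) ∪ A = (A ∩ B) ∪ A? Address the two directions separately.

Only the reverse inclusion holds.

(⟹) This inclusion fails. Take B = {1}, A = ∅; then 1 ∈ (A ∪ B) ∪ A but 1 ∉ (A ∩ B) ∪ A.

(⟸) Let x ∈ (A ∩ B) ∪ A. Then either x ∈ A and x ∉ B; or x ∈ B ∩ A. In each case x ∈ (A ∪ B) ∪ A, so (A ∩ B) ∪ A ⊆ (A ∪ B) ∪ A.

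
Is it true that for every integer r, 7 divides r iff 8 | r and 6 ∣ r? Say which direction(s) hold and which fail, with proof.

Both directions fail.

Forward direction. This fails: take r = 7. Certainly 7 ∣ 7, but 8 ∤ 7.

Converse. This fails: take r = 24. Both 8 ∣ 24 and 6 ∣ 24, yet 24 is not a multiple of 7 (since 24 = 3·7 + 3), so 7 ∤ 24.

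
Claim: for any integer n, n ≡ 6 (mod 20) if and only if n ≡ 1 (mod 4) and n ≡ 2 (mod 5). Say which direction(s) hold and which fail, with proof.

Both directions fail.

(→) This fails: n = 6 gives 6 ≡ 6 (mod 20) but 6 ≡ 2 (mod 4), so the conjunction on the right does not hold.

(←) This fails: n = 17 satisfies both congruences on the right (17 ≡ 1 mod 4 and 17 ≡ 2 mod 5) yet 17 ≡ 17 (mod 20), not 6.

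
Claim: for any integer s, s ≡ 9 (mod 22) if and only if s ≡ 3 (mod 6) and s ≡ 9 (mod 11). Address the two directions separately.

(⇒) fails; (⇐) holds.

Forward direction. This fails: s = 53 gives 53 ≡ 9 (mod 22) but 53 ≡ 5 (mod 6), so the conjunction on the right does not hold.

Converse. If s ≡ 3 (mod 6) and s ≡ 9 (mod 11), then by the Chinese remainder theorem s ≡ 9 (mod 66). Since 9 ≡ 9 (mod 22) and 22 ∣ 66, we get s ≡ 9 (mod 22).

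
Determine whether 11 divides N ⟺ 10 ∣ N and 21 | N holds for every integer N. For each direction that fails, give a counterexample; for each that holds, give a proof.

(⟹) This fails: take N = 11. Certainly 11 ∣ 11, but 10 ∤ 11.

(⟸) This fails: take N = 210. Both 10 ∣ 210 and 21 ∣ 210, yet 210 is not a multiple of 11 (since 210 = 19·11 + 1), so 11 ∤ 210.

Neither implication holds.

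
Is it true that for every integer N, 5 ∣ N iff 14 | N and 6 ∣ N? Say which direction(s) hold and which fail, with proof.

Neither implication holds.

[⇒] This fails: take N = 5. Certainly 5 ∣ 5, but 14 ∤ 5.

[⇐] This fails: take N = 42. Both 14 ∣ 42 and 6 ∣ 42, yet 42 is not a multiple of 5 (since 42 = 8·5 + 2), so 5 ∤ 42.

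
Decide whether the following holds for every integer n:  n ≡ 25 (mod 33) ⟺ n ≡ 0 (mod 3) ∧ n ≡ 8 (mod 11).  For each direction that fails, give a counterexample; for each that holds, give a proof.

(⇒) This fails: n = 25 gives 25 ≡ 25 (mod 33) but 25 ≡ 1 (mod 3), so the conjunction on the right does not hold.

(⇐) This fails: n = 30 satisfies both congruences on the right (30 ≡ 0 mod 3 and 30 ≡ 8 mod 11) yet 30 ≡ 30 (mod 33), not 25.

Neither implication holds.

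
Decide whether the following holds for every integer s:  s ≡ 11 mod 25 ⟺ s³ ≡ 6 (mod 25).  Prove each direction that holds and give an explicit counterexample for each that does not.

(⟸) Suppose s³ ≡ 6 (mod 25). The only residue r in {0, …, 24} with r³ ≡ 6 (mod 25) is r = 11, so s ≡ 11 (mod 25).

(⟹) Suppose s ≡ 11 mod 25. Write s = 25j + 11. Then (25j + 11)³ = 15625j³ + 20625j² + 9075j + 1331 = 25(625j³ + 825j² + 363j + 53) + 6, so s³ ≡ 6 (mod 25).

Equivalent; both directions hold.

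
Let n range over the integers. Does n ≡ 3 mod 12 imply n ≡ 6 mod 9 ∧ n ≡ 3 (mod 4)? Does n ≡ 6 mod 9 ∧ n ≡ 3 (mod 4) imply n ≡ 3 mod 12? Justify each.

Only the converse holds.

(→) This fails: n = 27 gives 27 ≡ 3 (mod 12) but 27 ≡ 0 (mod 9), so the conjunction on the right does not hold.

(←) Conversely, if n ≡ 6 (mod 9) and n ≡ 3 (mod 4), then by the Chinese remainder theorem n ≡ 15 (mod 36). Since 15 ≡ 3 (mod 12) and 12 ∣ 36, we get n ≡ 3 (mod 12).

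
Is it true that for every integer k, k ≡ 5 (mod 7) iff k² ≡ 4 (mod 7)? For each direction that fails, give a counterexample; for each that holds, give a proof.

Forward direction. Suppose k ≡ 5 (mod 7). Write k = 7j + 5. Then (7j + 5)² = 49j² + 70j + 25 = 7(7j² + 10j + 3) + 4, so k² ≡ 4 (mod 7).

Converse. This fails: take k = 2. Then 2² = 4 ≡ 4 (mod 7), yet 2 ≡ 2 (mod 7), not 5.

Only the forward direction holds.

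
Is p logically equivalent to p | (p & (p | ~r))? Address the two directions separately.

Forward direction. Assume the antecedent. If p is true, p | (p & (p | ~r)) reduces to true regardless of the other variables. If p is false, the antecedent cannot hold. Either way p | (p & (p | ~r)) holds.

Converse. Assume the antecedent. If p is true, p reduces to true regardless of the other variables. If p is false, the antecedent cannot hold. Either way p holds.

Both directions hold; the statement is true.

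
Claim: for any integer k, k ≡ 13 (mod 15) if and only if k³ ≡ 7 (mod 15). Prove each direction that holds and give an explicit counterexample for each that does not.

Both directions hold; the statement is true.

(⟹) Suppose k ≡ 13 (mod 15). Write k = 15j + 13. Then (15j + 13)³ = 3375j³ + 8775j² + 7605j + 2197 = 15(225j³ + 585j² + 507j + 146) + 7, so k³ ≡ 7 (mod 15).

(⟸) Conversely, suppose k³ ≡ 7 (mod 15). The only residue r in {0, …, 14} with r³ ≡ 7 (mod 15) is r = 13, so k ≡ 13 (mod 15).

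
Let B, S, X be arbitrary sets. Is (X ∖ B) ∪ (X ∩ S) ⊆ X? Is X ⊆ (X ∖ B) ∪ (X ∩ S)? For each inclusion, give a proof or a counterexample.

Reverse inclusion. This inclusion fails. Take B = {1}, S = ∅, X = {1}; then 1 ∈ X but 1 ∉ (X ∖ B) ∪ (X ∩ S).

Forward inclusion. Let x ∈ (X ∖ B) ∪ (X ∩ S). Then either x ∈ X and x ∉ B, S; or x ∈ S ∩ X and x ∉ B; or x ∈ B ∩ S ∩ X. In each case x ∈ X, so (X ∖ B) ∪ (X ∩ S) ⊆ X.

Only the forward inclusion holds.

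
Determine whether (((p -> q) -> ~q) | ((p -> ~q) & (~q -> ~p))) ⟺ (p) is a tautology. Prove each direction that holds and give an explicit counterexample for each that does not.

(⇒) fails and (⇐) fails.

[⇒] This fails. Under q = F, p = F, the left side is true but the right side is false.

[⇐] This fails. Under q = T, p = T, the left side is false but the right side is true.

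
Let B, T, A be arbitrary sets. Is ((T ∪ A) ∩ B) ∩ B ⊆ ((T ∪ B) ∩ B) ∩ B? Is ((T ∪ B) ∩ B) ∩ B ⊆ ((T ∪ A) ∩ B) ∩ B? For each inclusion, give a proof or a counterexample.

(⊆) holds; (⊇) fails.

(⊇) This inclusion fails. Take B = {1}, T = ∅, A = ∅; then 1 ∈ ((T ∪ B) ∩ B) ∩ B but 1 ∉ ((T ∪ A) ∩ B) ∩ B.

(⊆) Let x ∈ ((T ∪ A) ∩ B) ∩ B. Then either x ∈ B ∩ T and x ∉ A; or x ∈ B ∩ A and x ∉ T; or x ∈ B ∩ T ∩ A. In each case x ∈ ((T ∪ B) ∩ B) ∩ B, so ((T ∪ A) ∩ B) ∩ B ⊆ ((T ∪ B) ∩ B) ∩ B.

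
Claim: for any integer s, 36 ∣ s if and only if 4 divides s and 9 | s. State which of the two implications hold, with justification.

[⇒] If 36 ∣ s, write s = 36q. Since 36 = 9·4, s = 4·(9q), so 4 ∣ s; and since 36 = 4·9, s = 9·(4q), so 9 ∣ s.

[⇐] Suppose 4 ∣ s and 9 ∣ s. Any common multiple of 4 and 9 is a multiple of their lcm; here gcd(4, 9) = 1, so lcm(4, 9) = 4·9 = 36, so 36 ∣ s.

Both directions hold; the statement is true.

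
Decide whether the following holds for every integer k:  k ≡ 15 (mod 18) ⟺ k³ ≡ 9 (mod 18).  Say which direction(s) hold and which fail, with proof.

[⇒] Suppose k ≡ 15 (mod 18). Write k = 18j + 15. Then (18j + 15)³ = 5832j³ + 14580j² + 12150j + 3375 = 18(324j³ + 810j² + 675j + 187) + 9, so k³ ≡ 9 (mod 18).

[⇐] This fails: take k = 3. Then 3³ = 27 ≡ 9 (mod 18), yet 3 ≡ 3 (mod 18), not 15.

Only the forward direction holds.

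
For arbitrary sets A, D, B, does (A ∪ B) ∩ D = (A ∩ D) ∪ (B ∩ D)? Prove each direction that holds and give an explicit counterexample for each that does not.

Both inclusions hold; the sets are equal.

(⟹) Let x ∈ (A ∪ B) ∩ D. Then either x ∈ A ∩ D and x ∉ B; or x ∈ D ∩ B and x ∉ A; or x ∈ A ∩ D ∩ B. In each case x ∈ (A ∩ D) ∪ (B ∩ D), so (A ∪ B) ∩ D ⊆ (A ∩ D) ∪ (B ∩ D).

(⟸) Let x ∈ (A ∩ D) ∪ (B ∩ D). Then either x ∈ A ∩ D and x ∉ B; or x ∈ D ∩ B and x ∉ A; or x ∈ A ∩ D ∩ B. In each case x ∈ (A ∪ B) ∩ D, so (A ∩ D) ∪ (B ∩ D) ⊆ (A ∪ B) ∩ D.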